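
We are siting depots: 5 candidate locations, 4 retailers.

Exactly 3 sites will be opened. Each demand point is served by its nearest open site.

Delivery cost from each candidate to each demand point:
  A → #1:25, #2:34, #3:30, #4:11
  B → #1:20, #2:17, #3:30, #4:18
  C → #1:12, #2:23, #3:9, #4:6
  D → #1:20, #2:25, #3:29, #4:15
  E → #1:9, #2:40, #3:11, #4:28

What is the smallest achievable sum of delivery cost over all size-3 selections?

Open {B, C, E}.
  #1→E 9, #2→B 17, #3→C 9, #4→C 6  ⇒ total 41.
Compare {A, B, C}: total 44.
Compare {B, C, D}: total 44.
No size-3 selection does better; minimum is 41.

41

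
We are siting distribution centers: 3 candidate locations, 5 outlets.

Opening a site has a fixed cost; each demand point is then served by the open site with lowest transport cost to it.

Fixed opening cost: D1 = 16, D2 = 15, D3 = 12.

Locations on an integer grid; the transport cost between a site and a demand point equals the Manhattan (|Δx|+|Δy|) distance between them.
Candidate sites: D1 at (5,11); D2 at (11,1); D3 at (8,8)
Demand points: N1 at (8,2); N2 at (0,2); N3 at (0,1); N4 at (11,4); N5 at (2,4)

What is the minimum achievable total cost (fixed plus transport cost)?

57

Open {D2}: assign each demand point to its cheapest open site.
  N1→D2 4, N2→D2 12, N3→D2 11, N4→D2 3, N5→D2 12
  transport cost 42, fixed 15 → total 57.
Compare {D3}: transport cost 52 + fixed 12 = 64.
Compare {D2, D3}: transport cost 40 + fixed 27 = 67.
Compare {D1, D2}: transport cost 40 + fixed 31 = 71.
All other subsets cost ≥ 64. Minimum total cost: 57.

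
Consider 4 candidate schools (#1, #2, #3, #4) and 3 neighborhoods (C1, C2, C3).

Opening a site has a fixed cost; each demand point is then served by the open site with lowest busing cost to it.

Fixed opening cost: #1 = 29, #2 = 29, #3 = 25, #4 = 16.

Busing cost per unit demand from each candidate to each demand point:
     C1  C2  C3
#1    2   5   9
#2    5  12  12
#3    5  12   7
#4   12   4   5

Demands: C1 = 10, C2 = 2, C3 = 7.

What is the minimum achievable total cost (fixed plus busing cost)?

108

Open {#1, #4}: assign each demand point to its cheapest open site.
  C1→#1 10×2=20, C2→#4 2×4=8, C3→#4 7×5=35
  busing cost 63, fixed 45 → total 108.
Compare {#1}: busing cost 93 + fixed 29 = 122.
Compare {#1, #3}: busing cost 79 + fixed 54 = 133.
Compare {#1, #3, #4}: busing cost 63 + fixed 70 = 133.
All other subsets cost ≥ 122. Minimum total cost: 108.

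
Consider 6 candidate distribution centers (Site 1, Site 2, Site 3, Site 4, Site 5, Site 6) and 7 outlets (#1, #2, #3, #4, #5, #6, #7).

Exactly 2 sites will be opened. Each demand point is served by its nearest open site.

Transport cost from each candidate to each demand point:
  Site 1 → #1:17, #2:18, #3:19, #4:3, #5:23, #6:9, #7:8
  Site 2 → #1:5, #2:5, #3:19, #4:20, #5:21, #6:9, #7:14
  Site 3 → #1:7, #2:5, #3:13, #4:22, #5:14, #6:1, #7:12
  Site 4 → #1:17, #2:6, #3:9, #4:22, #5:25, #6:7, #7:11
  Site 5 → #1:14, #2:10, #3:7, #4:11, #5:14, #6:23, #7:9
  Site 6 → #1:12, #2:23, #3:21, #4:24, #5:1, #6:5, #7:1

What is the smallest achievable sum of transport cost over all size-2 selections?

Open {Site 5, Site 6}.
  #1→Site 6 12, #2→Site 5 10, #3→Site 5 7, #4→Site 5 11, #5→Site 6 1, #6→Site 6 5, #7→Site 6 1  ⇒ total 47.
Compare {Site 3, Site 6}: total 50.
Compare {Site 1, Site 3}: total 51.
No size-2 selection does better; minimum is 47.

47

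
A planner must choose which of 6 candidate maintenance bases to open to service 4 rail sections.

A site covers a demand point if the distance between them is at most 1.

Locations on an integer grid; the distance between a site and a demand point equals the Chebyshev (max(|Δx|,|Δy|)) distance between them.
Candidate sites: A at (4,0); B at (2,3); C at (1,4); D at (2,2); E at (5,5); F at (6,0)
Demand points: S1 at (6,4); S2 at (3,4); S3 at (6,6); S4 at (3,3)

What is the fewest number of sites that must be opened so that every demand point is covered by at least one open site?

Coverage sets (demand points within 1 of each site):
  A: {}
  B: {S2, S4}
  C: {}
  D: {S4}
  E: {S1, S3}
  F: {}
No single site covers all 4 demand points.
But {B, E} covers everything, so the minimum is 2.

2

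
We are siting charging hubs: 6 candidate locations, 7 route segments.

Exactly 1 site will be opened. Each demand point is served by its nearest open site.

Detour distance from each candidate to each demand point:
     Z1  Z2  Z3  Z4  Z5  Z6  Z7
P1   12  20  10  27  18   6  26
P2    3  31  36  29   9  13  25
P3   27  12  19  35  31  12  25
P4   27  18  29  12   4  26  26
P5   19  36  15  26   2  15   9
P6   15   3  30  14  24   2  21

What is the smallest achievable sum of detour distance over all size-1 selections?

109

Open {P6}.
  Z1→P6 15, Z2→P6 3, Z3→P6 30, Z4→P6 14, Z5→P6 24, Z6→P6 2, Z7→P6 21  ⇒ total 109.
Compare {P1}: total 119.
Compare {P5}: total 122.
No size-1 selection does better; minimum is 109.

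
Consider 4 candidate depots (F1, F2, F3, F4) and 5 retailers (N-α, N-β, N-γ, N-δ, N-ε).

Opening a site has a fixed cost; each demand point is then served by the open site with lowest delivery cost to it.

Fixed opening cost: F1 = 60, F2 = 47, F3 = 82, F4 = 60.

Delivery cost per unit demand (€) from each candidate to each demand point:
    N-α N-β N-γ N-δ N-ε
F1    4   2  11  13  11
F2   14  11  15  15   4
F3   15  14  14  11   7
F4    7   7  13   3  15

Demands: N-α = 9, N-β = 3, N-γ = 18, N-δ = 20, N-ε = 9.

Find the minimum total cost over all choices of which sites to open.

Open {F1, F2, F4}: assign each demand point to its cheapest open site.
  N-α→F1 9×4=36, N-β→F1 3×2=6, N-γ→F1 18×11=198, N-δ→F4 20×3=60, N-ε→F2 9×4=36
  delivery cost 336, fixed 167 → total 503.
Compare {F1, F4}: delivery cost 399 + fixed 120 = 519.
Compare {F2, F4}: delivery cost 414 + fixed 107 = 521.
Compare {F1, F3, F4}: delivery cost 363 + fixed 202 = 565.
All other subsets cost ≥ 519. Minimum total cost: 503.

503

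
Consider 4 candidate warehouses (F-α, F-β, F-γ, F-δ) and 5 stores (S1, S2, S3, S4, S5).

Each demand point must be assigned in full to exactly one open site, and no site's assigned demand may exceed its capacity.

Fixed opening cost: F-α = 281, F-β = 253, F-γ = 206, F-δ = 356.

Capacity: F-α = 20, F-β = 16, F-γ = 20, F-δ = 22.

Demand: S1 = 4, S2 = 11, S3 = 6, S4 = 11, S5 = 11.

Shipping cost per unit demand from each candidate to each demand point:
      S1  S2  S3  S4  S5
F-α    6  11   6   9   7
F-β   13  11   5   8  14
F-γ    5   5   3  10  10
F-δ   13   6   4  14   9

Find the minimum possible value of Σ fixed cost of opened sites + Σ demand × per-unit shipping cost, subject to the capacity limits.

Open {F-α, F-β, F-γ}; cheapest assignment that respects the capacities:
  F-α (cap 20, load 15): S1, S5 — cost 4×6 + 11×7 = 101
  F-β (cap 16, load 11): S4 — cost 11×8 = 88
  F-γ (cap 20, load 17): S2, S3 — cost 11×5 + 6×3 = 73
  Shipping 262, fixed 740 → total 1002.
  Any other capacity-feasible assignment to {F-α, F-β, F-γ} ships for at least 262.
Compare {F-β, F-γ, F-δ}: its best feasible assignment gives total 1101.
Compare {F-α, F-γ, F-δ}: its best feasible assignment gives total 1138.
Every other set of open sites that can feasibly serve all demand totals ≥ 1101 even under its best assignment. Minimum: 1002.

1002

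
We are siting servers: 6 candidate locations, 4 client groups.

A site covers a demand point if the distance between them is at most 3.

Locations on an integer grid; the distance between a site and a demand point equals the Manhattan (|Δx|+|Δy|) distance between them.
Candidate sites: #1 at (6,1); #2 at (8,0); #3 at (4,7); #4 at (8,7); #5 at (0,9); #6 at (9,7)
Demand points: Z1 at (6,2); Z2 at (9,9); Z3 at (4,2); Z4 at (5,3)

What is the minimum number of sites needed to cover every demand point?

2

Coverage sets (demand points within 3 of each site):
  #1: {Z1, Z3, Z4}
  #2: {}
  #3: {}
  #4: {Z2}
  #5: {}
  #6: {Z2}
No single site covers all 4 demand points.
But {#1, #4} covers everything, so the minimum is 2.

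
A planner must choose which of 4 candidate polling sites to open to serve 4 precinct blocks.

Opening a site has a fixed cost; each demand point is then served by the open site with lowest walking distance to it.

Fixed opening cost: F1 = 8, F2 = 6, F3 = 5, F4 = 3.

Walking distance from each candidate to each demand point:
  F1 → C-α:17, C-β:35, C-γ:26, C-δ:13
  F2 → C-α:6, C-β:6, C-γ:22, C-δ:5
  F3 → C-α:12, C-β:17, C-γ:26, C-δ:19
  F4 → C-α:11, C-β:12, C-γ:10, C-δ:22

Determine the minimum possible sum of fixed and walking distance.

Open {F2, F4}: assign each demand point to its cheapest open site.
  C-α→F2 6, C-β→F2 6, C-γ→F4 10, C-δ→F2 5
  walking distance 27, fixed 9 → total 36.
Compare {F2, F3, F4}: walking distance 27 + fixed 14 = 41.
Compare {F1, F2, F4}: walking distance 27 + fixed 17 = 44.
Compare {F2}: walking distance 39 + fixed 6 = 45.
All other subsets cost ≥ 41. Minimum total cost: 36.

36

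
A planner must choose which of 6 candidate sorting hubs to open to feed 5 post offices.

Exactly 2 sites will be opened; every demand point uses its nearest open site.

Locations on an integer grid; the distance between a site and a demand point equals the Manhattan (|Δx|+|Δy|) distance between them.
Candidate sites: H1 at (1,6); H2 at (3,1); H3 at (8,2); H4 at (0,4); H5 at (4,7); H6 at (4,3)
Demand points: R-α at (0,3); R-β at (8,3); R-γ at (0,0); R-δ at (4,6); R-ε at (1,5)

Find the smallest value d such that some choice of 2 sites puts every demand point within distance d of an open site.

Open {H4, H6}.
  Farthest demand point is R-β at distance 4 (to H6); all others are ≤ 4.
With {H2, H6} the worst case is 5.
With {H2, H3} the worst case is 6.
No size-2 selection achieves below 4.

4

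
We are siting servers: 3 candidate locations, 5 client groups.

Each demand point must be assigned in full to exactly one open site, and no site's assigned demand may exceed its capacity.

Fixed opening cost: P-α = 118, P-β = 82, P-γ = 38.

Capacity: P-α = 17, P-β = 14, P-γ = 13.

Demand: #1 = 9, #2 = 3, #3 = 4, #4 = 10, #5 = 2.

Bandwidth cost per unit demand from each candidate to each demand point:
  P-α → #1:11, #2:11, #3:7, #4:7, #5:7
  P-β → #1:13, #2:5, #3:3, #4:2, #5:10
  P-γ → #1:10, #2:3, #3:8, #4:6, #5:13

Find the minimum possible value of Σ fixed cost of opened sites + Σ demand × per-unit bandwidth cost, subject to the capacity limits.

Open {P-α, P-γ}; cheapest assignment that respects the capacities:
  P-α (cap 17, load 15): #1, #3, #5 — cost 9×11 + 4×7 + 2×7 = 141
  P-γ (cap 13, load 13): #2, #4 — cost 3×3 + 10×6 = 69
  Shipping 210, fixed 156 → total 366.
  Any other capacity-feasible assignment to {P-α, P-γ} ships for at least 210.
Compare {P-α, P-β}: its best feasible assignment gives total 376.
Compare {P-α, P-β, P-γ}: its best feasible assignment gives total 383.
Every other set of open sites that can feasibly serve all demand totals ≥ 376 even under its best assignment. Minimum: 366.

366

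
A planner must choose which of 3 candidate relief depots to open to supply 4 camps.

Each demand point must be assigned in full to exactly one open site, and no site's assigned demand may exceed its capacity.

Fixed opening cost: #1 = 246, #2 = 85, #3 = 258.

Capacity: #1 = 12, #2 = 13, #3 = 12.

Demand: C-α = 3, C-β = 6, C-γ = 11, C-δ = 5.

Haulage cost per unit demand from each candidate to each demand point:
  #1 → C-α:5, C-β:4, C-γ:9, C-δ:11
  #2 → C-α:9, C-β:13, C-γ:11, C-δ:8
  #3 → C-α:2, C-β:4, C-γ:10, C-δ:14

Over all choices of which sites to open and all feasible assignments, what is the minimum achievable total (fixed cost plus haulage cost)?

758

Open {#1, #2, #3}; cheapest assignment that respects the capacities:
  #1 (cap 12, load 11): C-γ — cost 11×9 = 99
  #2 (cap 13, load 5): C-δ — cost 5×8 = 40
  #3 (cap 12, load 9): C-α, C-β — cost 3×2 + 6×4 = 30
  Shipping 169, fixed 589 → total 758.
  Any other capacity-feasible assignment to {#1, #2, #3} ships for at least 169.
Total demand is 25; every other set of sites either has combined capacity below 25 or cannot fit the demands without splitting one across sites, so {#1, #2, #3} is the only feasible choice of open sites. Minimum: 758.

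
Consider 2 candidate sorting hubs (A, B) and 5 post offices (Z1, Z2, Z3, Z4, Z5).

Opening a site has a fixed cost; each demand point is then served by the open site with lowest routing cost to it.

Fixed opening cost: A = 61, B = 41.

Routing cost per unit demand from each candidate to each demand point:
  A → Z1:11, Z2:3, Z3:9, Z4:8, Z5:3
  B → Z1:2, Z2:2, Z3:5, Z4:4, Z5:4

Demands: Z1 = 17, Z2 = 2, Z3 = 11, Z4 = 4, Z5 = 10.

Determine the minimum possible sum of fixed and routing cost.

Open {B}: assign each demand point to its cheapest open site.
  Z1→B 17×2=34, Z2→B 2×2=4, Z3→B 11×5=55, Z4→B 4×4=16, Z5→B 10×4=40
  routing cost 149, fixed 41 → total 190.
Compare {A, B}: routing cost 139 + fixed 102 = 241.
Compare {A}: routing cost 354 + fixed 61 = 415.

190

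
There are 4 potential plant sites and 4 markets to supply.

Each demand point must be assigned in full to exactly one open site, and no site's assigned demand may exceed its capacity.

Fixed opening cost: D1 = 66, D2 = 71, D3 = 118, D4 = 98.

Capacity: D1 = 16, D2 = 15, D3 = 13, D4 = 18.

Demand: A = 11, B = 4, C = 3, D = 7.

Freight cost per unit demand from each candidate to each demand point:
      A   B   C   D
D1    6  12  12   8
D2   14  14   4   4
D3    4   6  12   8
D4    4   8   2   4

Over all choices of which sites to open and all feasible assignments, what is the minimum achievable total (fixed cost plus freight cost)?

279

Open {D2, D4}; cheapest assignment that respects the capacities:
  D2 (cap 15, load 7): D — cost 7×4 = 28
  D4 (cap 18, load 18): A, B, C — cost 11×4 + 4×8 + 3×2 = 82
  Shipping 110, fixed 169 → total 279.
  Any other capacity-feasible assignment to {D2, D4} ships for at least 110.
Compare {D1, D2}: its best feasible assignment gives total 291.
Compare {D1, D4}: its best feasible assignment gives total 296.
Every other set of open sites that can feasibly serve all demand totals ≥ 291 even under its best assignment. Minimum: 279.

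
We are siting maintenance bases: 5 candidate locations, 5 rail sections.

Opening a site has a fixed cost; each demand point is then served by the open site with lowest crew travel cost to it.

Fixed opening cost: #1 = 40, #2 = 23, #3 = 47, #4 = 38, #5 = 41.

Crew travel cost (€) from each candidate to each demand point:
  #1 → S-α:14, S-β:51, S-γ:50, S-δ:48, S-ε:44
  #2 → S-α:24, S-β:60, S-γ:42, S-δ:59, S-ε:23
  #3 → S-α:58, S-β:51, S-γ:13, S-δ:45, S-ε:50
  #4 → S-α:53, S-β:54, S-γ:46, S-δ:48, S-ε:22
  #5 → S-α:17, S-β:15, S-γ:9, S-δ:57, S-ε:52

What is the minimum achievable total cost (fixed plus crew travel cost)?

185

Open {#2, #5}: assign each demand point to its cheapest open site.
  S-α→#5 17, S-β→#5 15, S-γ→#5 9, S-δ→#5 57, S-ε→#2 23
  crew travel cost 121, fixed 64 → total 185.
Compare {#4, #5}: crew travel cost 111 + fixed 79 = 190.
Compare {#5}: crew travel cost 150 + fixed 41 = 191.
Compare {#1, #5}: crew travel cost 130 + fixed 81 = 211.
All other subsets cost ≥ 190. Minimum total cost: 185.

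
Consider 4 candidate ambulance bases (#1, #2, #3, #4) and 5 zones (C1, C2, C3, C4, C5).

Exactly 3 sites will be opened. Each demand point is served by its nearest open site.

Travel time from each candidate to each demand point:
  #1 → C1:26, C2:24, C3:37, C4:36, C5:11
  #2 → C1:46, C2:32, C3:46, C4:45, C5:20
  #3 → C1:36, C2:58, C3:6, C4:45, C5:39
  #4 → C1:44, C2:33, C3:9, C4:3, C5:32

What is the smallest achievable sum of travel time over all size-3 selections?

Open {#1, #3, #4}.
  C1→#1 26, C2→#1 24, C3→#3 6, C4→#4 3, C5→#1 11  ⇒ total 70.
Compare {#1, #2, #4}: total 73.
Compare {#2, #3, #4}: total 97.
No size-3 selection does better; minimum is 70.

70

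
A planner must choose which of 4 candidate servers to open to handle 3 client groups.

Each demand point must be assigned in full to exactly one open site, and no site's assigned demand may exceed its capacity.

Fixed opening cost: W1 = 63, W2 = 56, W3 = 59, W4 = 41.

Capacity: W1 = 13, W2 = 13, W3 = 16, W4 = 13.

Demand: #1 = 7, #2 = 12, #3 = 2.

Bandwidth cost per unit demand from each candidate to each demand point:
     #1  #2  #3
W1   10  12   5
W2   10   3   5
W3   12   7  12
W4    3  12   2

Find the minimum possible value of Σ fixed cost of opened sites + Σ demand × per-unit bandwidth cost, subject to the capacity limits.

Open {W2, W4}; cheapest assignment that respects the capacities:
  W2 (cap 13, load 12): #2 — cost 12×3 = 36
  W4 (cap 13, load 9): #1, #3 — cost 7×3 + 2×2 = 25
  Shipping 61, fixed 97 → total 158.
  Any other capacity-feasible assignment to {W2, W4} ships for at least 61.
Compare {W3, W4}: its best feasible assignment gives total 209.
Compare {W2, W3, W4}: its best feasible assignment gives total 217.
Every other set of open sites that can feasibly serve all demand totals ≥ 209 even under its best assignment. Minimum: 158.

158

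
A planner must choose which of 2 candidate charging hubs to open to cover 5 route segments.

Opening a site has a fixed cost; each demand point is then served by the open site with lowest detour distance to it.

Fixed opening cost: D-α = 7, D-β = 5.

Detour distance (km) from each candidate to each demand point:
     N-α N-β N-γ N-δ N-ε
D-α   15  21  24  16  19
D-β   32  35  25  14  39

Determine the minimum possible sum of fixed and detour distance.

102

Open {D-α}: assign each demand point to its cheapest open site.
  N-α→D-α 15, N-β→D-α 21, N-γ→D-α 24, N-δ→D-α 16, N-ε→D-α 19
  detour distance 95, fixed 7 → total 102.
Compare {D-α, D-β}: detour distance 93 + fixed 12 = 105.
Compare {D-β}: detour distance 145 + fixed 5 = 150.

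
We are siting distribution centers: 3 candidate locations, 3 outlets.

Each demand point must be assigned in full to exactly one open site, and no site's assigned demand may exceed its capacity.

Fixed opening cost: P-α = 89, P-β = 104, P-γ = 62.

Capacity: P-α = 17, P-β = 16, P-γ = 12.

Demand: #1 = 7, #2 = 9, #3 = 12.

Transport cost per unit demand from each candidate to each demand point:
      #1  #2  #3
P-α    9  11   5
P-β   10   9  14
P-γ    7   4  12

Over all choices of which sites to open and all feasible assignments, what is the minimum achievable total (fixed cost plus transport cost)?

Open {P-α, P-β}; cheapest assignment that respects the capacities:
  P-α (cap 17, load 12): #3 — cost 12×5 = 60
  P-β (cap 16, load 16): #1, #2 — cost 7×10 + 9×9 = 151
  Shipping 211, fixed 193 → total 404.
  Any other capacity-feasible assignment to {P-α, P-β} ships for at least 211.
Compare {P-α, P-β, P-γ}: its best feasible assignment gives total 421.
Compare {P-α, P-γ}: its best feasible assignment gives total 457.
Every other set of open sites that can feasibly serve all demand totals ≥ 421 even under its best assignment. Minimum: 404.

404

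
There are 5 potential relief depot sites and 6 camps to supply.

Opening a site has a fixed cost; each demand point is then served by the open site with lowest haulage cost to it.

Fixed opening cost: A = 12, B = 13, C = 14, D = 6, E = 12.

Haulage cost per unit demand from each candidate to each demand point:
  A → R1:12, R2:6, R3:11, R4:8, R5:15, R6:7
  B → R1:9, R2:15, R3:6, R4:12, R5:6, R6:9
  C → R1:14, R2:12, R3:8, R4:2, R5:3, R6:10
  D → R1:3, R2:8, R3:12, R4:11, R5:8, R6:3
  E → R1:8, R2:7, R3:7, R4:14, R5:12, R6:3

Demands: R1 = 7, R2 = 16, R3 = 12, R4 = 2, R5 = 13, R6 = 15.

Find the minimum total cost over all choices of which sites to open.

322

Open {A, B, C, D}: assign each demand point to its cheapest open site.
  R1→D 7×3=21, R2→A 16×6=96, R3→B 12×6=72, R4→C 2×2=4, R5→C 13×3=39, R6→D 15×3=45
  haulage cost 277, fixed 45 → total 322.
Compare {A, C, D}: haulage cost 301 + fixed 32 = 333.
Compare {A, C, D, E}: haulage cost 289 + fixed 44 = 333.
Compare {A, B, C, D, E}: haulage cost 277 + fixed 57 = 334.
All other subsets cost ≥ 333. Minimum total cost: 322.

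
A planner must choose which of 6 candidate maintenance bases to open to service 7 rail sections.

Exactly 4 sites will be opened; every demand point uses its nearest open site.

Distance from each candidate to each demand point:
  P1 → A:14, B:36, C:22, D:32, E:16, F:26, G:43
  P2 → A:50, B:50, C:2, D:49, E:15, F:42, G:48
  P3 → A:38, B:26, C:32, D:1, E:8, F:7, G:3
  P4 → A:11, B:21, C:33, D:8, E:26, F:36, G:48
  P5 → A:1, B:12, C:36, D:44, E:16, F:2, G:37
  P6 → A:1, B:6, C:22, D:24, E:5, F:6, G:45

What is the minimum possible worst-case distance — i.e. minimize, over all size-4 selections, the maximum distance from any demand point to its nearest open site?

6

Open {P1, P2, P3, P6}.
  Farthest demand point is B at distance 6 (to P6); all others are ≤ 6.
With {P2, P3, P4, P6} the worst case is 6.
With {P2, P3, P5, P6} the worst case is 6.
No size-4 selection achieves below 6.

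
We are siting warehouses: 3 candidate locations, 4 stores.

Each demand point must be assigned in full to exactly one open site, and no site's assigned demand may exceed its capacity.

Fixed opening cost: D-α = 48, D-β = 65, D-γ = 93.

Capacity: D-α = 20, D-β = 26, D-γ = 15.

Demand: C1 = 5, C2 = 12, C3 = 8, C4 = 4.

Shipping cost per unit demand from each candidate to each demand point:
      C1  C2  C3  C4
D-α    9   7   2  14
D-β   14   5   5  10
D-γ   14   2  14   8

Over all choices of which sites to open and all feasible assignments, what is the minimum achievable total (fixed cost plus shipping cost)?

274

Open {D-α, D-β}; cheapest assignment that respects the capacities:
  D-α (cap 20, load 13): C1, C3 — cost 5×9 + 8×2 = 61
  D-β (cap 26, load 16): C2, C4 — cost 12×5 + 4×10 = 100
  Shipping 161, fixed 113 → total 274.
  Any other capacity-feasible assignment to {D-α, D-β} ships for at least 161.
Compare {D-α, D-γ}: its best feasible assignment gives total 282.
Compare {D-α, D-β, D-γ}: its best feasible assignment gives total 331.
Every other set of open sites that can feasibly serve all demand totals ≥ 282 even under its best assignment. Minimum: 274.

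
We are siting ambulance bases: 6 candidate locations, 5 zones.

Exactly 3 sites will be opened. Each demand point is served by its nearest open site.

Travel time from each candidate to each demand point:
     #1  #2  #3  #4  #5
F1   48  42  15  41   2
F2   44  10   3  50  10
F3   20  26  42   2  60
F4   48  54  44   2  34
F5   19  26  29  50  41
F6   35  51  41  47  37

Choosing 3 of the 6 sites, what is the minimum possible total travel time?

37

Open {F1, F2, F3}.
  #1→F3 20, #2→F2 10, #3→F2 3, #4→F3 2, #5→F1 2  ⇒ total 37.
Compare {F2, F3, F5}: total 44.
Compare {F2, F4, F5}: total 44.
No size-3 selection does better; minimum is 37.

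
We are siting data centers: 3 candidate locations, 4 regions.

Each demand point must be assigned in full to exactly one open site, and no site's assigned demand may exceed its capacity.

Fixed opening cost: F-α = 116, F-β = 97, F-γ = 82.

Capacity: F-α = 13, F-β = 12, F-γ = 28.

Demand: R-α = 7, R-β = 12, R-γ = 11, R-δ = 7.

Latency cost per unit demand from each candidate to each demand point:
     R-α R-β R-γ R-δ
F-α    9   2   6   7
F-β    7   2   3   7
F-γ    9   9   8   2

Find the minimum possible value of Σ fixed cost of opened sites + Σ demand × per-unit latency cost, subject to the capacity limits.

368

Open {F-β, F-γ}; cheapest assignment that respects the capacities:
  F-β (cap 12, load 12): R-β — cost 12×2 = 24
  F-γ (cap 28, load 25): R-α, R-γ, R-δ — cost 7×9 + 11×8 + 7×2 = 165
  Shipping 189, fixed 179 → total 368.
  Any other capacity-feasible assignment to {F-β, F-γ} ships for at least 189.
Compare {F-α, F-γ}: its best feasible assignment gives total 387.
Compare {F-α, F-β, F-γ}: its best feasible assignment gives total 429.
Every other set of open sites that can feasibly serve all demand totals ≥ 387 even under its best assignment. Minimum: 368.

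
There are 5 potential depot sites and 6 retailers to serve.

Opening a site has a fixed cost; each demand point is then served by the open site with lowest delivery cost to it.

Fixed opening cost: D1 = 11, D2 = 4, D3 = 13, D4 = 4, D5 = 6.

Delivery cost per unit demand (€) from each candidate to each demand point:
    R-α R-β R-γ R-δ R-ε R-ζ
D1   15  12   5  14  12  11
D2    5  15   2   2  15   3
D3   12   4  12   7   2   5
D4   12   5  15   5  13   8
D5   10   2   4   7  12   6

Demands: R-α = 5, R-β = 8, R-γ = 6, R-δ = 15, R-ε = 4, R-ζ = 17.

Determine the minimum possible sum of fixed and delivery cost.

Open {D2, D3, D5}: assign each demand point to its cheapest open site.
  R-α→D2 5×5=25, R-β→D5 8×2=16, R-γ→D2 6×2=12, R-δ→D2 15×2=30, R-ε→D3 4×2=8, R-ζ→D2 17×3=51
  delivery cost 142, fixed 23 → total 165.
Compare {D2, D3, D4, D5}: delivery cost 142 + fixed 27 = 169.
Compare {D2, D3}: delivery cost 158 + fixed 17 = 175.
Compare {D1, D2, D3, D5}: delivery cost 142 + fixed 34 = 176.
All other subsets cost ≥ 169. Minimum total cost: 165.

165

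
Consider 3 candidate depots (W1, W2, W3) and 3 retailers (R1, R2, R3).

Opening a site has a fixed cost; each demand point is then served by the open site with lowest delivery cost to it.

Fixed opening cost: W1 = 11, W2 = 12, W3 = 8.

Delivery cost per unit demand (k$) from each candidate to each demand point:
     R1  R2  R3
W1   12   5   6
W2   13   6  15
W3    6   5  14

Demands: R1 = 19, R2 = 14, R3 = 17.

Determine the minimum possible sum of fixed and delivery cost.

Open {W1, W3}: assign each demand point to its cheapest open site.
  R1→W3 19×6=114, R2→W1 14×5=70, R3→W1 17×6=102
  delivery cost 286, fixed 19 → total 305.
Compare {W1, W2, W3}: delivery cost 286 + fixed 31 = 317.
Compare {W1}: delivery cost 400 + fixed 11 = 411.
Compare {W1, W2}: delivery cost 400 + fixed 23 = 423.
All other subsets cost ≥ 317. Minimum total cost: 305.

305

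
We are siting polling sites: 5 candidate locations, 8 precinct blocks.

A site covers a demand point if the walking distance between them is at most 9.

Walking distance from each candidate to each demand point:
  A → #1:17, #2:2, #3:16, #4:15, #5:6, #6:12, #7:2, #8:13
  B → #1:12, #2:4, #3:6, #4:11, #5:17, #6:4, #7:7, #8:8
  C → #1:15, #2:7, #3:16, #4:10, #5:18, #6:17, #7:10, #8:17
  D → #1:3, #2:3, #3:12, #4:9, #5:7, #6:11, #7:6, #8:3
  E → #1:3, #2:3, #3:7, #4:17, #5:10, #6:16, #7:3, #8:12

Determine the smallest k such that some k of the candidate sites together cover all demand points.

Coverage sets (demand points within 9 of each site):
  A: {#2, #5, #7}
  B: {#2, #3, #6, #7, #8}
  C: {#2}
  D: {#1, #2, #4, #5, #7, #8}
  E: {#1, #2, #3, #7}
No single site covers all 8 demand points.
But {B, D} covers everything, so the minimum is 2.

2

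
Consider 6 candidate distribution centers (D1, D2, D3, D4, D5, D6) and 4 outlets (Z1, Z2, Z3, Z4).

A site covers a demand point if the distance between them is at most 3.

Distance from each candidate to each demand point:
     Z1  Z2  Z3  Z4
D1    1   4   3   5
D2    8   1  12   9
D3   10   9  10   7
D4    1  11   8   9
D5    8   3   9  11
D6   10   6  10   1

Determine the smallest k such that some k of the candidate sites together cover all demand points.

3

Coverage sets (demand points within 3 of each site):
  D1: {Z1, Z3}
  D2: {Z2}
  D3: {}
  D4: {Z1}
  D5: {Z2}
  D6: {Z4}
No 2 sites suffice: every size-2 union leaves at least one demand point uncovered.
But {D1, D2, D6} covers everything, so the minimum is 3.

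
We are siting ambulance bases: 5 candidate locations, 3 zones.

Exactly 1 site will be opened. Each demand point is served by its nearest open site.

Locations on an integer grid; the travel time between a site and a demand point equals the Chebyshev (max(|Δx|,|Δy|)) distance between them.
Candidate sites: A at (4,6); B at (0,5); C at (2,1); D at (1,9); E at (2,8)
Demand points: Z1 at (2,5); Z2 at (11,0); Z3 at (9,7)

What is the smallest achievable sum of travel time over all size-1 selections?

14

Open {A}.
  Z1→A 2, Z2→A 7, Z3→A 5  ⇒ total 14.
Compare {E}: total 19.
Compare {C}: total 20.
No size-1 selection does better; minimum is 14.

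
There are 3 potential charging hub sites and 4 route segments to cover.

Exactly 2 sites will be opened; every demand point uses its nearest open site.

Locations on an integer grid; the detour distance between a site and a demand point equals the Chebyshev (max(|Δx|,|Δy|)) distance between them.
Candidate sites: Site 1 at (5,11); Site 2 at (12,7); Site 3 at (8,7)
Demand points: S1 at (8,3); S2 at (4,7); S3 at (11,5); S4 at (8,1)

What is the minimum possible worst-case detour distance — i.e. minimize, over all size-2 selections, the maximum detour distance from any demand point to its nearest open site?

6

Open {Site 1, Site 2}.
  Farthest demand point is S4 at detour distance 6 (to Site 2); all others are ≤ 6.
With {Site 1, Site 3} the worst case is 6.
With {Site 2, Site 3} the worst case is 6.
No size-2 selection achieves below 6.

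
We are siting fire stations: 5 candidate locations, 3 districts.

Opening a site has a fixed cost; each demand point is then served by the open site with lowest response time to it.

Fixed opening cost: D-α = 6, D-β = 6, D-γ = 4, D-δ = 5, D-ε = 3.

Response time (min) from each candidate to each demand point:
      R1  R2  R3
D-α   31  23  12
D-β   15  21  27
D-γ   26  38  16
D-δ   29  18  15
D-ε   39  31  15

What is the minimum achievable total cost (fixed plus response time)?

59

Open {D-β, D-δ}: assign each demand point to its cheapest open site.
  R1→D-β 15, R2→D-δ 18, R3→D-δ 15
  response time 48, fixed 11 → total 59.
Compare {D-α, D-β}: response time 48 + fixed 12 = 60.
Compare {D-β, D-ε}: response time 51 + fixed 9 = 60.
Compare {D-β, D-γ}: response time 52 + fixed 10 = 62.
All other subsets cost ≥ 60. Minimum total cost: 59.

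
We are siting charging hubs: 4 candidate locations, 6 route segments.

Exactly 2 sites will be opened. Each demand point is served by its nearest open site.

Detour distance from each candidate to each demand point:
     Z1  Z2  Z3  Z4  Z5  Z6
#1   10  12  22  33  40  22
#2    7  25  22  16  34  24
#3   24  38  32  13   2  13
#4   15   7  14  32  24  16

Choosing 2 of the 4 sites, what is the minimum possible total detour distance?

64

Open {#3, #4}.
  Z1→#4 15, Z2→#4 7, Z3→#4 14, Z4→#3 13, Z5→#3 2, Z6→#3 13  ⇒ total 64.
Compare {#1, #3}: total 72.
Compare {#2, #3}: total 82.
No size-2 selection does better; minimum is 64.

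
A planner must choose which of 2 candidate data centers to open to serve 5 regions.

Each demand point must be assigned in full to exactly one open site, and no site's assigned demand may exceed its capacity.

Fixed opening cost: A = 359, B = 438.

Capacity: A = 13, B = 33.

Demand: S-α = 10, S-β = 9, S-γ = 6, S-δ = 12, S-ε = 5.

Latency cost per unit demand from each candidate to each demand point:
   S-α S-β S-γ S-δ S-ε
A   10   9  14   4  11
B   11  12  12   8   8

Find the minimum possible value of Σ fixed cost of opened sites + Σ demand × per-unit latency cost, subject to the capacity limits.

1175

Open {A, B}; cheapest assignment that respects the capacities:
  A (cap 13, load 12): S-δ — cost 12×4 = 48
  B (cap 33, load 30): S-α, S-β, S-γ, S-ε — cost 10×11 + 9×12 + 6×12 + 5×8 = 330
  Shipping 378, fixed 797 → total 1175.
  Any other capacity-feasible assignment to {A, B} ships for at least 378.
Total demand is 42 and no other set of sites has combined capacity ≥ 42, so {A, B} is the only feasible choice of open sites. Minimum: 1175.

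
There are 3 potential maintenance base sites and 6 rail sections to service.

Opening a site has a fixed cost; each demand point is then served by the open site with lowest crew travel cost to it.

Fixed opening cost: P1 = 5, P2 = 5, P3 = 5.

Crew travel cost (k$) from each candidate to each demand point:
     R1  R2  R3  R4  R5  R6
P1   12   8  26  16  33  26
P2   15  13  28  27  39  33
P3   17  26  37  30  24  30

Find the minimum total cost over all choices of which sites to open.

122

Open {P1, P3}: assign each demand point to its cheapest open site.
  R1→P1 12, R2→P1 8, R3→P1 26, R4→P1 16, R5→P3 24, R6→P1 26
  crew travel cost 112, fixed 10 → total 122.
Compare {P1}: crew travel cost 121 + fixed 5 = 126.
Compare {P1, P2, P3}: crew travel cost 112 + fixed 15 = 127.
Compare {P1, P2}: crew travel cost 121 + fixed 10 = 131.
All other subsets cost ≥ 126. Minimum total cost: 122.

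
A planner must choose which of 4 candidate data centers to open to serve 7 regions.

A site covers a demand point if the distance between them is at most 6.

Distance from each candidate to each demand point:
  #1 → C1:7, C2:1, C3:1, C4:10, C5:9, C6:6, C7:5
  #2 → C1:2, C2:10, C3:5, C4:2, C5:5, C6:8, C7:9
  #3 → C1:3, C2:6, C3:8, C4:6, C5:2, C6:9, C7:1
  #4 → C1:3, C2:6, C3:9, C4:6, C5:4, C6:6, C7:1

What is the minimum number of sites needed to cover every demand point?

2

Coverage sets (demand points within 6 of each site):
  #1: {C2, C3, C6, C7}
  #2: {C1, C3, C4, C5}
  #3: {C1, C2, C4, C5, C7}
  #4: {C1, C2, C4, C5, C6, C7}
No single site covers all 7 demand points.
But {#1, #2} covers everything, so the minimum is 2.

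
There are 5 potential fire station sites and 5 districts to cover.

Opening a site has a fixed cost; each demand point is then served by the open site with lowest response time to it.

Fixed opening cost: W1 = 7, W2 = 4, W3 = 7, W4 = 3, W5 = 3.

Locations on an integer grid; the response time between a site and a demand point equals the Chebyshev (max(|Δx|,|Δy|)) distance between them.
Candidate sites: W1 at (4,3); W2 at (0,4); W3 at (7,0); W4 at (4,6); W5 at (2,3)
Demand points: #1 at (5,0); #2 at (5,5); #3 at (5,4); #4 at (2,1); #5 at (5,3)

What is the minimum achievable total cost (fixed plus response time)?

16

Open {W1}: assign each demand point to its cheapest open site.
  #1→W1 3, #2→W1 2, #3→W1 1, #4→W1 2, #5→W1 1
  response time 9, fixed 7 → total 16.
Compare {W5}: response time 14 + fixed 3 = 17.
Compare {W4, W5}: response time 11 + fixed 6 = 17.
Compare {W1, W4}: response time 8 + fixed 10 = 18.
All other subsets cost ≥ 17. Minimum total cost: 16.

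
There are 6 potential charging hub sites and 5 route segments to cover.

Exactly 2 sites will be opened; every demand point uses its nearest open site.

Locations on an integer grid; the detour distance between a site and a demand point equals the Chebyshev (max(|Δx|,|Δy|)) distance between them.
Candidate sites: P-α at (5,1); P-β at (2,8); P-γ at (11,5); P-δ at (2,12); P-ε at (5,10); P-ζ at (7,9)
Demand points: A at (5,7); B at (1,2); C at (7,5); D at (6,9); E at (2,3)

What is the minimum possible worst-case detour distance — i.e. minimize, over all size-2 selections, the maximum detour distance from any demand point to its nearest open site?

Open {P-α, P-β}.
  Farthest demand point is B at detour distance 4 (to P-α); all others are ≤ 4.
With {P-α, P-ε} the worst case is 4.
With {P-α, P-ζ} the worst case is 4.
No size-2 selection achieves below 4.

4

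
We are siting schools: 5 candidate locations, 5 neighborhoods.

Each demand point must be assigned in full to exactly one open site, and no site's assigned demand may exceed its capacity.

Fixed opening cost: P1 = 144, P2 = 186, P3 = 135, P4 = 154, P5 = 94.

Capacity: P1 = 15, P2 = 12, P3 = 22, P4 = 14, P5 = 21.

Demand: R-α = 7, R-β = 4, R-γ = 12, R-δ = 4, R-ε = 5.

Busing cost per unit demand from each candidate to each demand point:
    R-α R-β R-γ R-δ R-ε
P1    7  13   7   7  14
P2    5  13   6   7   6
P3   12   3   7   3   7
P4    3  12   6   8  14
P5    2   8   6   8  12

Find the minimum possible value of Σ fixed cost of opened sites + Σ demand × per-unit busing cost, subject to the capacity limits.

374

Open {P3, P5}; cheapest assignment that respects the capacities:
  P3 (cap 22, load 13): R-β, R-δ, R-ε — cost 4×3 + 4×3 + 5×7 = 59
  P5 (cap 21, load 19): R-α, R-γ — cost 7×2 + 12×6 = 86
  Shipping 145, fixed 229 → total 374.
  Any other capacity-feasible assignment to {P3, P5} ships for at least 145.
Compare {P4, P5}: its best feasible assignment gives total 458.
Compare {P1, P5}: its best feasible assignment gives total 460.
Every other set of open sites that can feasibly serve all demand totals ≥ 458 even under its best assignment. Minimum: 374.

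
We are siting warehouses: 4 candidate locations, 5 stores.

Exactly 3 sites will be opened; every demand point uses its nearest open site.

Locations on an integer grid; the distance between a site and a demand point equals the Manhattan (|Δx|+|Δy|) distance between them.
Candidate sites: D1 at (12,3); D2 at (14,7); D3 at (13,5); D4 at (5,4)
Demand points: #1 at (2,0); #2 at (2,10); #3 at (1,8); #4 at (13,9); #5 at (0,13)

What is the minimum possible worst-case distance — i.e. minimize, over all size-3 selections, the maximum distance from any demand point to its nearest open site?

14

Open {D1, D2, D4}.
  Farthest demand point is #5 at distance 14 (to D4); all others are ≤ 14.
With {D1, D3, D4} the worst case is 14.
With {D2, D3, D4} the worst case is 14.
No size-3 selection achieves below 14.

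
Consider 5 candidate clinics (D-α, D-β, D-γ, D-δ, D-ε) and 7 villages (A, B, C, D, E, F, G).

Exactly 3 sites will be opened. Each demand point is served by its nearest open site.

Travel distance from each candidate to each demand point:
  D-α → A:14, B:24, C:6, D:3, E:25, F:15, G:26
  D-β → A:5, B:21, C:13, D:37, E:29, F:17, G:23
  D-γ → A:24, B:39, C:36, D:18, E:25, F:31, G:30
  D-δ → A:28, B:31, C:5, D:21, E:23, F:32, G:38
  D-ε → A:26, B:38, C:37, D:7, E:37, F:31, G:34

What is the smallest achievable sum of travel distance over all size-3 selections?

95

Open {D-α, D-β, D-δ}.
  A→D-β 5, B→D-β 21, C→D-δ 5, D→D-α 3, E→D-δ 23, F→D-α 15, G→D-β 23  ⇒ total 95.
Compare {D-α, D-β, D-γ}: total 98.
Compare {D-α, D-β, D-ε}: total 98.
No size-3 selection does better; minimum is 95.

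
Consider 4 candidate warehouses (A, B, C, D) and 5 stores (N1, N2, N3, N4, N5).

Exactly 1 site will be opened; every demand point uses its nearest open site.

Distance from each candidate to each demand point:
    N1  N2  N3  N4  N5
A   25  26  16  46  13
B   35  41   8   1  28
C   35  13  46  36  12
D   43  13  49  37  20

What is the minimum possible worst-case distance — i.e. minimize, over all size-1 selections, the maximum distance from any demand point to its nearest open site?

41

Open {B}.
  Farthest demand point is N2 at distance 41 (to B); all others are ≤ 41.
With {A} the worst case is 46.
With {C} the worst case is 46.
No size-1 selection achieves below 41.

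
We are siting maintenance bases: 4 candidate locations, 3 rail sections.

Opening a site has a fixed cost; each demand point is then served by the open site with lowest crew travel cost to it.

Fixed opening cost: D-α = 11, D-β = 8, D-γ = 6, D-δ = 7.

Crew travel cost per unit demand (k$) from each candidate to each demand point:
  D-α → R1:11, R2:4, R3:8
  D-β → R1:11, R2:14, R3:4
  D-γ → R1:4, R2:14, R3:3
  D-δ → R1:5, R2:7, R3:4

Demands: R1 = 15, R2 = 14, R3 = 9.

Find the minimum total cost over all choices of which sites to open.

160

Open {D-α, D-γ}: assign each demand point to its cheapest open site.
  R1→D-γ 15×4=60, R2→D-α 14×4=56, R3→D-γ 9×3=27
  crew travel cost 143, fixed 17 → total 160.
Compare {D-α, D-γ, D-δ}: crew travel cost 143 + fixed 24 = 167.
Compare {D-α, D-β, D-γ}: crew travel cost 143 + fixed 25 = 168.
Compare {D-α, D-β, D-γ, D-δ}: crew travel cost 143 + fixed 32 = 175.
All other subsets cost ≥ 167. Minimum total cost: 160.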